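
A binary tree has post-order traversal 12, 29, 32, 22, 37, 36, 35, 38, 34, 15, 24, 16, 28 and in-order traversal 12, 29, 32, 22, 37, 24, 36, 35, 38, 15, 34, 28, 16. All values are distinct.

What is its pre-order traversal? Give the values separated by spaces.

The last element of post-order is the root; it splits in-order into left and right subtrees.
Root 28: left subtree has 11 nodes {12, 29, 32, 22, 37, 24, 36, 35, 38, 15, 34}, right has 1 {16}.
  Root 24: left subtree has 5 nodes {12, 29, 32, 22, 37}, right has 5 {36, 35, 38, 15, 34}.
    Root 37: left subtree has 4 nodes {12, 29, 32, 22}, right has 0 { }.
      Root 22: left subtree has 3 nodes {12, 29, 32}, right has 0 { }.
        Root 32: left subtree has 2 nodes {12, 29}, right has 0 { }.
          Root 29: left subtree has 1 node {12}, right has 0 { }.
    Root 15: left subtree has 3 nodes {36, 35, 38}, right has 1 {34}.
      Root 38: left subtree has 2 nodes {36, 35}, right has 0 { }.
        Root 35: left subtree has 1 node {36}, right has 0 { }.

28 24 37 22 32 29 12 15 38 35 36 34 16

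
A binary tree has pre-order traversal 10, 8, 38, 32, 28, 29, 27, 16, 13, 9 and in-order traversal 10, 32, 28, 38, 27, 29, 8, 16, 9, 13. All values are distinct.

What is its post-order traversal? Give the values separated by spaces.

The first element of pre-order is the root; it splits in-order into left and right subtrees.
Root 10: left subtree has 0 nodes { }, right has 9 {32, 28, 38, 27, 29, 8, 16, 9, 13}.
  Root 8: left subtree has 5 nodes {32, 28, 38, 27, 29}, right has 3 {16, 9, 13}.
    Root 38: left subtree has 2 nodes {32, 28}, right has 2 {27, 29}.
      Root 32: left subtree has 0 nodes { }, right has 1 {28}.
      Root 29: left subtree has 1 node {27}, right has 0 { }.
    Root 16: left subtree has 0 nodes { }, right has 2 {9, 13}.
      Root 13: left subtree has 1 node {9}, right has 0 { }.

28 32 27 29 38 9 13 16 8 10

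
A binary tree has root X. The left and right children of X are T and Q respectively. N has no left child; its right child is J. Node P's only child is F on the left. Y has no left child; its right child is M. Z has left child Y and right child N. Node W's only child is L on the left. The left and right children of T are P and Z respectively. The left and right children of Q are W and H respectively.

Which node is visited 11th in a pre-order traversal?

W

Pre-order visits the node, then its left subtree, then its right subtree.
Visit X.
At X: go left to T.
  Visit T.
  At T: go left to P.
    Visit P.
    At P: go left to F.
      F is a leaf — visit F.
    At P: no right child.
  At T: go right to Z.
    Visit Z.
    At Z: go left to Y.
      Visit Y.
      At Y: no left child.
      At Y: go right to M.
        M is a leaf — visit M.
    At Z: go right to N.
      Visit N.
      At N: no left child.
      At N: go right to J.
        J is a leaf — visit J.
At X: go right to Q.
  Visit Q.
  At Q: go left to W.
    Visit W.
    At W: go left to L.
      L is a leaf — visit L.
    At W: no right child.
  At Q: go right to H.
    H is a leaf — visit H.
Full pre-order sequence: X, T, P, F, Z, Y, M, N, J, Q, W, L, H.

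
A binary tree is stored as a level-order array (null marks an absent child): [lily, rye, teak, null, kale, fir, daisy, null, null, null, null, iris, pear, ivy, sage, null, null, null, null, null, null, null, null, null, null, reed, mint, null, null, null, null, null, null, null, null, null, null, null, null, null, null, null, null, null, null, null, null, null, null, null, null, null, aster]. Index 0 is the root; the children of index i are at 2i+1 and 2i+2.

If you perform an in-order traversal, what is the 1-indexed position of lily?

3

In-order visits the left subtree, then the node, then the right subtree.
At lily: go left to rye.
  At rye: no left child.
  Visit rye.
  At rye: go right to kale.
    kale is a leaf — visit kale.
Visit lily.
At lily: go right to teak.
  At teak: go left to fir.
    At fir: go left to iris.
      iris is a leaf — visit iris.
    Visit fir.
    At fir: go right to pear.
      At pear: go left to reed.
        At reed: no left child.
        Visit reed.
        At reed: go right to aster.
          aster is a leaf — visit aster.
      Visit pear.
      At pear: go right to mint.
        mint is a leaf — visit mint.
  Visit teak.
  At teak: go right to daisy.
    At daisy: go left to ivy.
      ivy is a leaf — visit ivy.
    Visit daisy.
    At daisy: go right to sage.
      sage is a leaf — visit sage.
Full in-order sequence: rye, kale, lily, iris, fir, reed, aster, pear, mint, teak, ivy, daisy, sage.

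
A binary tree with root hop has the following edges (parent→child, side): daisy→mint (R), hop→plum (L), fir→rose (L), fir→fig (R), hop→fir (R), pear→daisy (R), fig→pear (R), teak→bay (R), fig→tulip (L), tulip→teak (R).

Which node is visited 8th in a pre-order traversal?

bay

Pre-order visits the node, then its left subtree, then its right subtree.
Visit hop.
At hop: go left to plum.
  plum is a leaf — visit plum.
At hop: go right to fir.
  Visit fir.
  At fir: go left to rose.
    rose is a leaf — visit rose.
  At fir: go right to fig.
    Visit fig.
    At fig: go left to tulip.
      Visit tulip.
      At tulip: no left child.
      At tulip: go right to teak.
        Visit teak.
        At teak: no left child.
        At teak: go right to bay.
          bay is a leaf — visit bay.
    At fig: go right to pear.
      Visit pear.
      At pear: no left child.
      At pear: go right to daisy.
        Visit daisy.
        At daisy: no left child.
        At daisy: go right to mint.
          mint is a leaf — visit mint.
Full pre-order sequence: hop, plum, fir, rose, fig, tulip, teak, bay, pear, daisy, mint.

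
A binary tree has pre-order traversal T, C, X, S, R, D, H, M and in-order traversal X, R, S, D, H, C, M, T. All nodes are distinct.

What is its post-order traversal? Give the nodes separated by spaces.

R H D S X M C T

The first element of pre-order is the root; it splits in-order into left and right subtrees.
Root T: left subtree has 7 nodes {X, R, S, D, H, C, M}, right has 0 { }.
  Root C: left subtree has 5 nodes {X, R, S, D, H}, right has 1 {M}.
    Root X: left subtree has 0 nodes { }, right has 4 {R, S, D, H}.
      Root S: left subtree has 1 node {R}, right has 2 {D, H}.
        Root D: left subtree has 0 nodes { }, right has 1 {H}.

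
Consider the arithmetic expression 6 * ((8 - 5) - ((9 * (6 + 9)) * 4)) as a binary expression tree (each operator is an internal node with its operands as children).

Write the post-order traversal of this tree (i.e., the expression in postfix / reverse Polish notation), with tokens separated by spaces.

6 8 5 - 9 6 9 + * 4 * - *

Post-order on an expression tree gives postfix notation: for each operator, emit left operand, right operand, then the operator.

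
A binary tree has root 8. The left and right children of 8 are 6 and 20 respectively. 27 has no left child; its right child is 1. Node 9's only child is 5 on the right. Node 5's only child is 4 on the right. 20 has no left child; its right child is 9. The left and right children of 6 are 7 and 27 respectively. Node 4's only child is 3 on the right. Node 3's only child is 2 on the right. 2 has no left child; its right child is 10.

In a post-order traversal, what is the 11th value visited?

Post-order visits the left subtree, then the right subtree, then the node.
At 8: go left to 6.
  At 6: go left to 7.
    7 is a leaf — visit 7.
  At 6: go right to 27.
    At 27: no left child.
    At 27: go right to 1.
      1 is a leaf — visit 1.
    Visit 27.
  Visit 6.
At 8: go right to 20.
  At 20: no left child.
  At 20: go right to 9.
    At 9: no left child.
    At 9: go right to 5.
      At 5: no left child.
      At 5: go right to 4.
        At 4: no left child.
        At 4: go right to 3.
          At 3: no left child.
          At 3: go right to 2.
            At 2: no left child.
            At 2: go right to 10.
              10 is a leaf — visit 10.
            Visit 2.
          Visit 3.
        Visit 4.
      Visit 5.
    Visit 9.
  Visit 20.
Visit 8.
Full post-order sequence: 7, 1, 27, 6, 10, 2, 3, 4, 5, 9, 20, 8.

20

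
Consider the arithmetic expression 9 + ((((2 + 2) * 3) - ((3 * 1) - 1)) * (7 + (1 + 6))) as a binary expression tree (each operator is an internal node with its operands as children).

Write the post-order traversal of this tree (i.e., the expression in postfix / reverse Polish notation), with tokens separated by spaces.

Post-order on an expression tree gives postfix notation: for each operator, emit left operand, right operand, then the operator.

9 2 2 + 3 * 3 1 * 1 - - 7 1 6 + + * +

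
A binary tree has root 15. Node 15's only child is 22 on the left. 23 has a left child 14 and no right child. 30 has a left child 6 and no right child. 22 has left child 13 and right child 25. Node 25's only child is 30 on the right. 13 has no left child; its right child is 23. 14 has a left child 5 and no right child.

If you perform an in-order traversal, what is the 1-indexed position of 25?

6

In-order visits the left subtree, then the node, then the right subtree.
At 15: go left to 22.
  At 22: go left to 13.
    At 13: no left child.
    Visit 13.
    At 13: go right to 23.
      At 23: go left to 14.
        At 14: go left to 5.
          5 is a leaf — visit 5.
        Visit 14.
        At 14: no right child.
      Visit 23.
      At 23: no right child.
  Visit 22.
  At 22: go right to 25.
    At 25: no left child.
    Visit 25.
    At 25: go right to 30.
      At 30: go left to 6.
        6 is a leaf — visit 6.
      Visit 30.
      At 30: no right child.
Visit 15.
At 15: no right child.
Full in-order sequence: 13, 5, 14, 23, 22, 25, 6, 30, 15.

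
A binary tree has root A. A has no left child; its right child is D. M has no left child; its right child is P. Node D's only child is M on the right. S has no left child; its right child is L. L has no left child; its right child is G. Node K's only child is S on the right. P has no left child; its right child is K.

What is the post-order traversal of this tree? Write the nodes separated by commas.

G, L, S, K, P, M, D, A

Post-order visits the left subtree, then the right subtree, then the node.
At A: no left child.
At A: go right to D.
  At D: no left child.
  At D: go right to M.
    At M: no left child.
    At M: go right to P.
      At P: no left child.
      At P: go right to K.
        At K: no left child.
        At K: go right to S.
          At S: no left child.
          At S: go right to L.
            At L: no left child.
            At L: go right to G.
              G is a leaf — visit G.
            Visit L.
          Visit S.
        Visit K.
      Visit P.
    Visit M.
  Visit D.
Visit A.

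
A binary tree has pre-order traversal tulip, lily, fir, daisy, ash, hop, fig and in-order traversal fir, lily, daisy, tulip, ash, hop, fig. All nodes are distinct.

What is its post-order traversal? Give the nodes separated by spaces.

The first element of pre-order is the root; it splits in-order into left and right subtrees.
Root tulip: left subtree has 3 nodes {fir, lily, daisy}, right has 3 {ash, hop, fig}.
  Root lily: left subtree has 1 node {fir}, right has 1 {daisy}.
  Root ash: left subtree has 0 nodes { }, right has 2 {hop, fig}.
    Root hop: left subtree has 0 nodes { }, right has 1 {fig}.

fir daisy lily fig hop ash tulip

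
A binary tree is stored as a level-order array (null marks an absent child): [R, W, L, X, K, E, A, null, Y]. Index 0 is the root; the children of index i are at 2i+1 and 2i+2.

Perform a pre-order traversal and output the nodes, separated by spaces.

Pre-order visits the node, then its left subtree, then its right subtree.
Visit R.
At R: go left to W.
  Visit W.
  At W: go left to X.
    Visit X.
    At X: no left child.
    At X: go right to Y.
      Y is a leaf — visit Y.
  At W: go right to K.
    K is a leaf — visit K.
At R: go right to L.
  Visit L.
  At L: go left to E.
    E is a leaf — visit E.
  At L: go right to A.
    A is a leaf — visit A.

R W X Y K L E A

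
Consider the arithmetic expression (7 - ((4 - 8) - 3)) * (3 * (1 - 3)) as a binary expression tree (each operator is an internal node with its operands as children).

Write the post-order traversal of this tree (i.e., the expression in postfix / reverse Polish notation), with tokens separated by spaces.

Post-order on an expression tree gives postfix notation: for each operator, emit left operand, right operand, then the operator.

7 4 8 - 3 - - 3 1 3 - * *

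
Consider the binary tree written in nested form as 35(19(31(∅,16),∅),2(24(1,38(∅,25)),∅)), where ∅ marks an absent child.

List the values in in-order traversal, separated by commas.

31, 16, 19, 35, 1, 24, 38, 25, 2

In-order visits the left subtree, then the node, then the right subtree.
At 35: go left to 19.
  At 19: go left to 31.
    At 31: no left child.
    Visit 31.
    At 31: go right to 16.
      16 is a leaf — visit 16.
  Visit 19.
  At 19: no right child.
Visit 35.
At 35: go right to 2.
  At 2: go left to 24.
    At 24: go left to 1.
      1 is a leaf — visit 1.
    Visit 24.
    At 24: go right to 38.
      At 38: no left child.
      Visit 38.
      At 38: go right to 25.
        25 is a leaf — visit 25.
  Visit 2.
  At 2: no right child.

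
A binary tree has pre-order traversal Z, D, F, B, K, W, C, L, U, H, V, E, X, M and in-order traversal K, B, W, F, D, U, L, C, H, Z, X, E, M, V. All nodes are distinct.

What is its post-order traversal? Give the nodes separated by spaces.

K W B F U L H C D X M E V Z

The first element of pre-order is the root; it splits in-order into left and right subtrees.
Root Z: left subtree has 9 nodes {K, B, W, F, D, U, L, C, H}, right has 4 {X, E, M, V}.
  Root D: left subtree has 4 nodes {K, B, W, F}, right has 4 {U, L, C, H}.
    Root F: left subtree has 3 nodes {K, B, W}, right has 0 { }.
      Root B: left subtree has 1 node {K}, right has 1 {W}.
    Root C: left subtree has 2 nodes {U, L}, right has 1 {H}.
      Root L: left subtree has 1 node {U}, right has 0 { }.
  Root V: left subtree has 3 nodes {X, E, M}, right has 0 { }.
    Root E: left subtree has 1 node {X}, right has 1 {M}.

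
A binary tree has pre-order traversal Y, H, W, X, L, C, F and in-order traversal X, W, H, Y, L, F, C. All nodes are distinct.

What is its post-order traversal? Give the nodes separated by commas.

X, W, H, F, C, L, Y

The first element of pre-order is the root; it splits in-order into left and right subtrees.
Root Y: left subtree has 3 nodes {X, W, H}, right has 3 {L, F, C}.
  Root H: left subtree has 2 nodes {X, W}, right has 0 { }.
    Root W: left subtree has 1 node {X}, right has 0 { }.
  Root L: left subtree has 0 nodes { }, right has 2 {F, C}.
    Root C: left subtree has 1 node {F}, right has 0 { }.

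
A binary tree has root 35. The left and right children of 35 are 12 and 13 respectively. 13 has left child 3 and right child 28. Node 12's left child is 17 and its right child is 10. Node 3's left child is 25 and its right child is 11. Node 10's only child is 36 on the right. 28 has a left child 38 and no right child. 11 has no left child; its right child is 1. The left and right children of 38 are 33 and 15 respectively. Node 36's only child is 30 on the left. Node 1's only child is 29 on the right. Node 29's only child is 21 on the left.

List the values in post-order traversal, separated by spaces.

17 30 36 10 12 25 21 29 1 11 3 33 15 38 28 13 35

Post-order visits the left subtree, then the right subtree, then the node.
At 35: go left to 12.
  At 12: go left to 17.
    17 is a leaf — visit 17.
  At 12: go right to 10.
    At 10: no left child.
    At 10: go right to 36.
      At 36: go left to 30.
        30 is a leaf — visit 30.
      At 36: no right child.
      Visit 36.
    Visit 10.
  Visit 12.
At 35: go right to 13.
  At 13: go left to 3.
    At 3: go left to 25.
      25 is a leaf — visit 25.
    At 3: go right to 11.
      At 11: no left child.
      At 11: go right to 1.
        At 1: no left child.
        At 1: go right to 29.
          At 29: go left to 21.
            21 is a leaf — visit 21.
          At 29: no right child.
          Visit 29.
        Visit 1.
      Visit 11.
    Visit 3.
  At 13: go right to 28.
    At 28: go left to 38.
      At 38: go left to 33.
        33 is a leaf — visit 33.
      At 38: go right to 15.
        15 is a leaf — visit 15.
      Visit 38.
    At 28: no right child.
    Visit 28.
  Visit 13.
Visit 35.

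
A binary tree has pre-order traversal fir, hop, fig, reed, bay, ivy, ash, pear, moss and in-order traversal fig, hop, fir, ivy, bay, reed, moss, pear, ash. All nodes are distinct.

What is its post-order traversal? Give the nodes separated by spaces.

fig hop ivy bay moss pear ash reed fir

The first element of pre-order is the root; it splits in-order into left and right subtrees.
Root fir: left subtree has 2 nodes {fig, hop}, right has 6 {ivy, bay, reed, moss, pear, ash}.
  Root hop: left subtree has 1 node {fig}, right has 0 { }.
  Root reed: left subtree has 2 nodes {ivy, bay}, right has 3 {moss, pear, ash}.
    Root bay: left subtree has 1 node {ivy}, right has 0 { }.
    Root ash: left subtree has 2 nodes {moss, pear}, right has 0 { }.
      Root pear: left subtree has 1 node {moss}, right has 0 { }.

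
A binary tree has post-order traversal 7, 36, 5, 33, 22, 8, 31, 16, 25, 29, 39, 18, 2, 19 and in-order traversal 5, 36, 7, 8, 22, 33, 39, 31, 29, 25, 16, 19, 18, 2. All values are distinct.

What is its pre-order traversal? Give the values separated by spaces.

19 39 8 5 36 7 22 33 29 31 25 16 2 18

The last element of post-order is the root; it splits in-order into left and right subtrees.
Root 19: left subtree has 11 nodes {5, 36, 7, 8, 22, 33, 39, 31, 29, 25, 16}, right has 2 {18, 2}.
  Root 39: left subtree has 6 nodes {5, 36, 7, 8, 22, 33}, right has 4 {31, 29, 25, 16}.
    Root 8: left subtree has 3 nodes {5, 36, 7}, right has 2 {22, 33}.
      Root 5: left subtree has 0 nodes { }, right has 2 {36, 7}.
        Root 36: left subtree has 0 nodes { }, right has 1 {7}.
      Root 22: left subtree has 0 nodes { }, right has 1 {33}.
    Root 29: left subtree has 1 node {31}, right has 2 {25, 16}.
      Root 25: left subtree has 0 nodes { }, right has 1 {16}.
  Root 2: left subtree has 1 node {18}, right has 0 { }.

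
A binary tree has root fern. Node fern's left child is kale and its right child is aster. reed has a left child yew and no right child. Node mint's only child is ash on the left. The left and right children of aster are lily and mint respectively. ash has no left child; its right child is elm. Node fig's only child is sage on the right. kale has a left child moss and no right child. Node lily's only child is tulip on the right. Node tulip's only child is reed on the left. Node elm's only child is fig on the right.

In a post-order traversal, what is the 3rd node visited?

yew

Post-order visits the left subtree, then the right subtree, then the node.
At fern: go left to kale.
  At kale: go left to moss.
    moss is a leaf — visit moss.
  At kale: no right child.
  Visit kale.
At fern: go right to aster.
  At aster: go left to lily.
    At lily: no left child.
    At lily: go right to tulip.
      At tulip: go left to reed.
        At reed: go left to yew.
          yew is a leaf — visit yew.
        At reed: no right child.
        Visit reed.
      At tulip: no right child.
      Visit tulip.
    Visit lily.
  At aster: go right to mint.
    At mint: go left to ash.
      At ash: no left child.
      At ash: go right to elm.
        At elm: no left child.
        At elm: go right to fig.
          At fig: no left child.
          At fig: go right to sage.
            sage is a leaf — visit sage.
          Visit fig.
        Visit elm.
      Visit ash.
    At mint: no right child.
    Visit mint.
  Visit aster.
Visit fern.
Full post-order sequence: moss, kale, yew, reed, tulip, lily, sage, fig, elm, ash, mint, aster, fern.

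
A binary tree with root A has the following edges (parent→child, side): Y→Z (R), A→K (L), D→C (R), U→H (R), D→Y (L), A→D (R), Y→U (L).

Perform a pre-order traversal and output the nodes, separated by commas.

A, K, D, Y, U, H, Z, C

Pre-order visits the node, then its left subtree, then its right subtree.
Visit A.
At A: go left to K.
  K is a leaf — visit K.
At A: go right to D.
  Visit D.
  At D: go left to Y.
    Visit Y.
    At Y: go left to U.
      Visit U.
      At U: no left child.
      At U: go right to H.
        H is a leaf — visit H.
    At Y: go right to Z.
      Z is a leaf — visit Z.
  At D: go right to C.
    C is a leaf — visit C.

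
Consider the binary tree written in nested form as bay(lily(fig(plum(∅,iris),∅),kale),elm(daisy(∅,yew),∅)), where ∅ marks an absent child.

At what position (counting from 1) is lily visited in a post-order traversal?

Post-order visits the left subtree, then the right subtree, then the node.
At bay: go left to lily.
  At lily: go left to fig.
    At fig: go left to plum.
      At plum: no left child.
      At plum: go right to iris.
        iris is a leaf — visit iris.
      Visit plum.
    At fig: no right child.
    Visit fig.
  At lily: go right to kale.
    kale is a leaf — visit kale.
  Visit lily.
At bay: go right to elm.
  At elm: go left to daisy.
    At daisy: no left child.
    At daisy: go right to yew.
      yew is a leaf — visit yew.
    Visit daisy.
  At elm: no right child.
  Visit elm.
Visit bay.
Full post-order sequence: iris, plum, fig, kale, lily, yew, daisy, elm, bay.

5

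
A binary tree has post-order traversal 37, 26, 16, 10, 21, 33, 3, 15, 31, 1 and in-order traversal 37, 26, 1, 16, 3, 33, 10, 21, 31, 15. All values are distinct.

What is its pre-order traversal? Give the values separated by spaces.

The last element of post-order is the root; it splits in-order into left and right subtrees.
Root 1: left subtree has 2 nodes {37, 26}, right has 7 {16, 3, 33, 10, 21, 31, 15}.
  Root 26: left subtree has 1 node {37}, right has 0 { }.
  Root 31: left subtree has 5 nodes {16, 3, 33, 10, 21}, right has 1 {15}.
    Root 3: left subtree has 1 node {16}, right has 3 {33, 10, 21}.
      Root 33: left subtree has 0 nodes { }, right has 2 {10, 21}.
        Root 21: left subtree has 1 node {10}, right has 0 { }.

1 26 37 31 3 16 33 21 10 15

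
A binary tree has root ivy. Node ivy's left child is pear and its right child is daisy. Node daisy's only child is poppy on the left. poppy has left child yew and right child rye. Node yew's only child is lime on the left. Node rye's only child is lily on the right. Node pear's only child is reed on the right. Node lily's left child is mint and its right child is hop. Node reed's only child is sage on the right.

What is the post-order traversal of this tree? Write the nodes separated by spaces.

sage reed pear lime yew mint hop lily rye poppy daisy ivy

Post-order visits the left subtree, then the right subtree, then the node.
At ivy: go left to pear.
  At pear: no left child.
  At pear: go right to reed.
    At reed: no left child.
    At reed: go right to sage.
      sage is a leaf — visit sage.
    Visit reed.
  Visit pear.
At ivy: go right to daisy.
  At daisy: go left to poppy.
    At poppy: go left to yew.
      At yew: go left to lime.
        lime is a leaf — visit lime.
      At yew: no right child.
      Visit yew.
    At poppy: go right to rye.
      At rye: no left child.
      At rye: go right to lily.
        At lily: go left to mint.
          mint is a leaf — visit mint.
        At lily: go right to hop.
          hop is a leaf — visit hop.
        Visit lily.
      Visit rye.
    Visit poppy.
  At daisy: no right child.
  Visit daisy.
Visit ivy.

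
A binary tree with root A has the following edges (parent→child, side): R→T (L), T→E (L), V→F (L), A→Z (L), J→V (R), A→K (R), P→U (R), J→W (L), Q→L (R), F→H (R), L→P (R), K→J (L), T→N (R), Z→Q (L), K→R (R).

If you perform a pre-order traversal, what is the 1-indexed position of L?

Pre-order visits the node, then its left subtree, then its right subtree.
Visit A.
At A: go left to Z.
  Visit Z.
  At Z: go left to Q.
    Visit Q.
    At Q: no left child.
    At Q: go right to L.
      Visit L.
      At L: no left child.
      At L: go right to P.
        Visit P.
        At P: no left child.
        At P: go right to U.
          U is a leaf — visit U.
  At Z: no right child.
At A: go right to K.
  Visit K.
  At K: go left to J.
    Visit J.
    At J: go left to W.
      W is a leaf — visit W.
    At J: go right to V.
      Visit V.
      At V: go left to F.
        Visit F.
        At F: no left child.
        At F: go right to H.
          H is a leaf — visit H.
      At V: no right child.
  At K: go right to R.
    Visit R.
    At R: go left to T.
      Visit T.
      At T: go left to E.
        E is a leaf — visit E.
      At T: go right to N.
        N is a leaf — visit N.
    At R: no right child.
Full pre-order sequence: A, Z, Q, L, P, U, K, J, W, V, F, H, R, T, E, N.

4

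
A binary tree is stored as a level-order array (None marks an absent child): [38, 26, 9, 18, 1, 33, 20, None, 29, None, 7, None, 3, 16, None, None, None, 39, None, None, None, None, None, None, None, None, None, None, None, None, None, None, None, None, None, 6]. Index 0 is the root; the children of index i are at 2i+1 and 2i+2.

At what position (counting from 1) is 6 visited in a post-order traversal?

Post-order visits the left subtree, then the right subtree, then the node.
At 38: go left to 26.
  At 26: go left to 18.
    At 18: no left child.
    At 18: go right to 29.
      At 29: go left to 39.
        At 39: go left to 6.
          6 is a leaf — visit 6.
        At 39: no right child.
        Visit 39.
      At 29: no right child.
      Visit 29.
    Visit 18.
  At 26: go right to 1.
    At 1: no left child.
    At 1: go right to 7.
      7 is a leaf — visit 7.
    Visit 1.
  Visit 26.
At 38: go right to 9.
  At 9: go left to 33.
    At 33: no left child.
    At 33: go right to 3.
      3 is a leaf — visit 3.
    Visit 33.
  At 9: go right to 20.
    At 20: go left to 16.
      16 is a leaf — visit 16.
    At 20: no right child.
    Visit 20.
  Visit 9.
Visit 38.
Full post-order sequence: 6, 39, 29, 18, 7, 1, 26, 3, 33, 16, 20, 9, 38.

1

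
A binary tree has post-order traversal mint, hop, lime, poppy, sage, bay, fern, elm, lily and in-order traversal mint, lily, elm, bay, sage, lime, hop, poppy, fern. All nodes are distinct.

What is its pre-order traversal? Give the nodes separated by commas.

lily, mint, elm, fern, bay, sage, poppy, lime, hop

The last element of post-order is the root; it splits in-order into left and right subtrees.
Root lily: left subtree has 1 node {mint}, right has 7 {elm, bay, sage, lime, hop, poppy, fern}.
  Root elm: left subtree has 0 nodes { }, right has 6 {bay, sage, lime, hop, poppy, fern}.
    Root fern: left subtree has 5 nodes {bay, sage, lime, hop, poppy}, right has 0 { }.
      Root bay: left subtree has 0 nodes { }, right has 4 {sage, lime, hop, poppy}.
        Root sage: left subtree has 0 nodes { }, right has 3 {lime, hop, poppy}.
          Root poppy: left subtree has 2 nodes {lime, hop}, right has 0 { }.
            Root lime: left subtree has 0 nodes { }, right has 1 {hop}.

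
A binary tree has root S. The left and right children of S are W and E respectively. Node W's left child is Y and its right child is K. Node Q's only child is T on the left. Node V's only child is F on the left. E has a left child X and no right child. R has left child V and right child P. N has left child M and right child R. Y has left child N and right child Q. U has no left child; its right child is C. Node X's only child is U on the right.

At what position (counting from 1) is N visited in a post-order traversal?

Post-order visits the left subtree, then the right subtree, then the node.
At S: go left to W.
  At W: go left to Y.
    At Y: go left to N.
      At N: go left to M.
        M is a leaf — visit M.
      At N: go right to R.
        At R: go left to V.
          At V: go left to F.
            F is a leaf — visit F.
          At V: no right child.
          Visit V.
        At R: go right to P.
          P is a leaf — visit P.
        Visit R.
      Visit N.
    At Y: go right to Q.
      At Q: go left to T.
        T is a leaf — visit T.
      At Q: no right child.
      Visit Q.
    Visit Y.
  At W: go right to K.
    K is a leaf — visit K.
  Visit W.
At S: go right to E.
  At E: go left to X.
    At X: no left child.
    At X: go right to U.
      At U: no left child.
      At U: go right to C.
        C is a leaf — visit C.
      Visit U.
    Visit X.
  At E: no right child.
  Visit E.
Visit S.
Full post-order sequence: M, F, V, P, R, N, T, Q, Y, K, W, C, U, X, E, S.

6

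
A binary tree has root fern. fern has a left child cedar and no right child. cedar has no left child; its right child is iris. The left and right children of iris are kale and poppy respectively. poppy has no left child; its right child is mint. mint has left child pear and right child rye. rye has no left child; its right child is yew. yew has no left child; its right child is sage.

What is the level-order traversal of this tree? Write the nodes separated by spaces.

fern cedar iris kale poppy mint pear rye yew sage

Level-order visits nodes level by level from the root, left to right within each level.
Level 0: fern
Level 1: cedar
Level 2: iris
Level 3: kale, poppy
Level 4: mint
Level 5: pear, rye
Level 6: yew
Level 7: sage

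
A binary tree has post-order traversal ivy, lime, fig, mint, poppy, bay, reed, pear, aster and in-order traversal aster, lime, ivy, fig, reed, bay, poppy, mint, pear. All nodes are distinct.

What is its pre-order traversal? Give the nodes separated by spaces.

aster pear reed fig lime ivy bay poppy mint

The last element of post-order is the root; it splits in-order into left and right subtrees.
Root aster: left subtree has 0 nodes { }, right has 8 {lime, ivy, fig, reed, bay, poppy, mint, pear}.
  Root pear: left subtree has 7 nodes {lime, ivy, fig, reed, bay, poppy, mint}, right has 0 { }.
    Root reed: left subtree has 3 nodes {lime, ivy, fig}, right has 3 {bay, poppy, mint}.
      Root fig: left subtree has 2 nodes {lime, ivy}, right has 0 { }.
        Root lime: left subtree has 0 nodes { }, right has 1 {ivy}.
      Root bay: left subtree has 0 nodes { }, right has 2 {poppy, mint}.
        Root poppy: left subtree has 0 nodes { }, right has 1 {mint}.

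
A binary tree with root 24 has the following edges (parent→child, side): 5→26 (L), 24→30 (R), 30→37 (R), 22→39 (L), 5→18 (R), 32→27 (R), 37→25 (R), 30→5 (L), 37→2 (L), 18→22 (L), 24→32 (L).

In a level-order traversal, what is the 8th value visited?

Level-order visits nodes level by level from the root, left to right within each level.
Level 0: 24
Level 1: 32, 30
Level 2: 27, 5, 37
Level 3: 26, 18, 2, 25
Level 4: 22
Level 5: 39
Full level-order sequence: 24, 32, 30, 27, 5, 37, 26, 18, 2, 25, 22, 39.

18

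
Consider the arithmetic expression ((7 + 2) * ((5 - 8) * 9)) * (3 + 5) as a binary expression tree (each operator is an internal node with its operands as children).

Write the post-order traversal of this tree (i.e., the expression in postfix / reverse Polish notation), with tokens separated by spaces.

7 2 + 5 8 - 9 * * 3 5 + *

Post-order on an expression tree gives postfix notation: for each operator, emit left operand, right operand, then the operator.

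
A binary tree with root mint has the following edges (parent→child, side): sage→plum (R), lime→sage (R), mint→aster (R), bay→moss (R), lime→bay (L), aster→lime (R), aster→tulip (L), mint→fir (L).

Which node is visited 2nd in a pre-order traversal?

fir

Pre-order visits the node, then its left subtree, then its right subtree.
Visit mint.
At mint: go left to fir.
  fir is a leaf — visit fir.
At mint: go right to aster.
  Visit aster.
  At aster: go left to tulip.
    tulip is a leaf — visit tulip.
  At aster: go right to lime.
    Visit lime.
    At lime: go left to bay.
      Visit bay.
      At bay: no left child.
      At bay: go right to moss.
        moss is a leaf — visit moss.
    At lime: go right to sage.
      Visit sage.
      At sage: no left child.
      At sage: go right to plum.
        plum is a leaf — visit plum.
Full pre-order sequence: mint, fir, aster, tulip, lime, bay, moss, sage, plum.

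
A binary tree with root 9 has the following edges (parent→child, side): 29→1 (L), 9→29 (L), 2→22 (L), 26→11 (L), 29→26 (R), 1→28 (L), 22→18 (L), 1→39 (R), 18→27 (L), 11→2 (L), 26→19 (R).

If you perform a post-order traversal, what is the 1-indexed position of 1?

3

Post-order visits the left subtree, then the right subtree, then the node.
At 9: go left to 29.
  At 29: go left to 1.
    At 1: go left to 28.
      28 is a leaf — visit 28.
    At 1: go right to 39.
      39 is a leaf — visit 39.
    Visit 1.
  At 29: go right to 26.
    At 26: go left to 11.
      At 11: go left to 2.
        At 2: go left to 22.
          At 22: go left to 18.
            At 18: go left to 27.
              27 is a leaf — visit 27.
            At 18: no right child.
            Visit 18.
          At 22: no right child.
          Visit 22.
        At 2: no right child.
        Visit 2.
      At 11: no right child.
      Visit 11.
    At 26: go right to 19.
      19 is a leaf — visit 19.
    Visit 26.
  Visit 29.
At 9: no right child.
Visit 9.
Full post-order sequence: 28, 39, 1, 27, 18, 22, 2, 11, 19, 26, 29, 9.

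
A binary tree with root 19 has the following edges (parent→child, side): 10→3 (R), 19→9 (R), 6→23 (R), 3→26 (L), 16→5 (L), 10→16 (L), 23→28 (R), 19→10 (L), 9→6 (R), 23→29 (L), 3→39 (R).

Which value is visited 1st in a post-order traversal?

5

Post-order visits the left subtree, then the right subtree, then the node.
At 19: go left to 10.
  At 10: go left to 16.
    At 16: go left to 5.
      5 is a leaf — visit 5.
    At 16: no right child.
    Visit 16.
  At 10: go right to 3.
    At 3: go left to 26.
      26 is a leaf — visit 26.
    At 3: go right to 39.
      39 is a leaf — visit 39.
    Visit 3.
  Visit 10.
At 19: go right to 9.
  At 9: no left child.
  At 9: go right to 6.
    At 6: no left child.
    At 6: go right to 23.
      At 23: go left to 29.
        29 is a leaf — visit 29.
      At 23: go right to 28.
        28 is a leaf — visit 28.
      Visit 23.
    Visit 6.
  Visit 9.
Visit 19.
Full post-order sequence: 5, 16, 26, 39, 3, 10, 29, 28, 23, 6, 9, 19.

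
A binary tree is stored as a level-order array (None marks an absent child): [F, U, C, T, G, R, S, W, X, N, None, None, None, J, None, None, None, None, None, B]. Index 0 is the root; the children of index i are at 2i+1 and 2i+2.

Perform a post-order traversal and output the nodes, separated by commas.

W, X, T, B, N, G, U, R, J, S, C, F

Post-order visits the left subtree, then the right subtree, then the node.
At F: go left to U.
  At U: go left to T.
    At T: go left to W.
      W is a leaf — visit W.
    At T: go right to X.
      X is a leaf — visit X.
    Visit T.
  At U: go right to G.
    At G: go left to N.
      At N: go left to B.
        B is a leaf — visit B.
      At N: no right child.
      Visit N.
    At G: no right child.
    Visit G.
  Visit U.
At F: go right to C.
  At C: go left to R.
    R is a leaf — visit R.
  At C: go right to S.
    At S: go left to J.
      J is a leaf — visit J.
    At S: no right child.
    Visit S.
  Visit C.
Visit F.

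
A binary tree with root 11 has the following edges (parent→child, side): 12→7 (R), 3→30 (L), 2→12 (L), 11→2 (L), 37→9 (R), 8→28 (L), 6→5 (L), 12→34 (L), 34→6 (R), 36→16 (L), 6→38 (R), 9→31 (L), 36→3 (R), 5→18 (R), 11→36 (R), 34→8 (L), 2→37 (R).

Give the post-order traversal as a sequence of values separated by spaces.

Post-order visits the left subtree, then the right subtree, then the node.
At 11: go left to 2.
  At 2: go left to 12.
    At 12: go left to 34.
      At 34: go left to 8.
        At 8: go left to 28.
          28 is a leaf — visit 28.
        At 8: no right child.
        Visit 8.
      At 34: go right to 6.
        At 6: go left to 5.
          At 5: no left child.
          At 5: go right to 18.
            18 is a leaf — visit 18.
          Visit 5.
        At 6: go right to 38.
          38 is a leaf — visit 38.
        Visit 6.
      Visit 34.
    At 12: go right to 7.
      7 is a leaf — visit 7.
    Visit 12.
  At 2: go right to 37.
    At 37: no left child.
    At 37: go right to 9.
      At 9: go left to 31.
        31 is a leaf — visit 31.
      At 9: no right child.
      Visit 9.
    Visit 37.
  Visit 2.
At 11: go right to 36.
  At 36: go left to 16.
    16 is a leaf — visit 16.
  At 36: go right to 3.
    At 3: go left to 30.
      30 is a leaf — visit 30.
    At 3: no right child.
    Visit 3.
  Visit 36.
Visit 11.

28 8 18 5 38 6 34 7 12 31 9 37 2 16 30 3 36 11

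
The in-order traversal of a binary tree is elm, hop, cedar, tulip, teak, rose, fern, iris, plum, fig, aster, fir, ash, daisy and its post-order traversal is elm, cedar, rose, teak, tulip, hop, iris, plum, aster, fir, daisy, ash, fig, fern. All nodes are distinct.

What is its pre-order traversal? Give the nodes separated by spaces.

The last element of post-order is the root; it splits in-order into left and right subtrees.
Root fern: left subtree has 6 nodes {elm, hop, cedar, tulip, teak, rose}, right has 7 {iris, plum, fig, aster, fir, ash, daisy}.
  Root hop: left subtree has 1 node {elm}, right has 4 {cedar, tulip, teak, rose}.
    Root tulip: left subtree has 1 node {cedar}, right has 2 {teak, rose}.
      Root teak: left subtree has 0 nodes { }, right has 1 {rose}.
  Root fig: left subtree has 2 nodes {iris, plum}, right has 4 {aster, fir, ash, daisy}.
    Root plum: left subtree has 1 node {iris}, right has 0 { }.
    Root ash: left subtree has 2 nodes {aster, fir}, right has 1 {daisy}.
      Root fir: left subtree has 1 node {aster}, right has 0 { }.

fern hop elm tulip cedar teak rose fig plum iris ash fir aster daisy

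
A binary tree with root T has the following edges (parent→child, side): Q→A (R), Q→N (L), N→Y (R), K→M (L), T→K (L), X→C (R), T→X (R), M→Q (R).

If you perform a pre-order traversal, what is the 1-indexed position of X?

8

Pre-order visits the node, then its left subtree, then its right subtree.
Visit T.
At T: go left to K.
  Visit K.
  At K: go left to M.
    Visit M.
    At M: no left child.
    At M: go right to Q.
      Visit Q.
      At Q: go left to N.
        Visit N.
        At N: no left child.
        At N: go right to Y.
          Y is a leaf — visit Y.
      At Q: go right to A.
        A is a leaf — visit A.
  At K: no right child.
At T: go right to X.
  Visit X.
  At X: no left child.
  At X: go right to C.
    C is a leaf — visit C.
Full pre-order sequence: T, K, M, Q, N, Y, A, X, C.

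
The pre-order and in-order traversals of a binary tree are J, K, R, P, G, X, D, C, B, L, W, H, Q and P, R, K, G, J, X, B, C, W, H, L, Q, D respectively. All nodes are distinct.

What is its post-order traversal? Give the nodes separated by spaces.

The first element of pre-order is the root; it splits in-order into left and right subtrees.
Root J: left subtree has 4 nodes {P, R, K, G}, right has 8 {X, B, C, W, H, L, Q, D}.
  Root K: left subtree has 2 nodes {P, R}, right has 1 {G}.
    Root R: left subtree has 1 node {P}, right has 0 { }.
  Root X: left subtree has 0 nodes { }, right has 7 {B, C, W, H, L, Q, D}.
    Root D: left subtree has 6 nodes {B, C, W, H, L, Q}, right has 0 { }.
      Root C: left subtree has 1 node {B}, right has 4 {W, H, L, Q}.
        Root L: left subtree has 2 nodes {W, H}, right has 1 {Q}.
          Root W: left subtree has 0 nodes { }, right has 1 {H}.

P R G K B H W Q L C D X J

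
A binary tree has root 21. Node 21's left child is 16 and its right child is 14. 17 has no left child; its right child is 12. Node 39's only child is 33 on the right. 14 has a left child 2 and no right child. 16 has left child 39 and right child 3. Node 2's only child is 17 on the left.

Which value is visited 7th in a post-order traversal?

2

Post-order visits the left subtree, then the right subtree, then the node.
At 21: go left to 16.
  At 16: go left to 39.
    At 39: no left child.
    At 39: go right to 33.
      33 is a leaf — visit 33.
    Visit 39.
  At 16: go right to 3.
    3 is a leaf — visit 3.
  Visit 16.
At 21: go right to 14.
  At 14: go left to 2.
    At 2: go left to 17.
      At 17: no left child.
      At 17: go right to 12.
        12 is a leaf — visit 12.
      Visit 17.
    At 2: no right child.
    Visit 2.
  At 14: no right child.
  Visit 14.
Visit 21.
Full post-order sequence: 33, 39, 3, 16, 12, 17, 2, 14, 21.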